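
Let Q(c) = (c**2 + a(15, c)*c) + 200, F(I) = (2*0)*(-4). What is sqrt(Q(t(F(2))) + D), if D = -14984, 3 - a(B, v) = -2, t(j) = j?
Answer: 8*I*sqrt(231) ≈ 121.59*I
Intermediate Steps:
F(I) = 0 (F(I) = 0*(-4) = 0)
a(B, v) = 5 (a(B, v) = 3 - 1*(-2) = 3 + 2 = 5)
Q(c) = 200 + c**2 + 5*c (Q(c) = (c**2 + 5*c) + 200 = 200 + c**2 + 5*c)
sqrt(Q(t(F(2))) + D) = sqrt((200 + 0**2 + 5*0) - 14984) = sqrt((200 + 0 + 0) - 14984) = sqrt(200 - 14984) = sqrt(-14784) = 8*I*sqrt(231)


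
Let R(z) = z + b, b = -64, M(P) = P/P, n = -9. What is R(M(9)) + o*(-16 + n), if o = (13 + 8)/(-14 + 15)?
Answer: -588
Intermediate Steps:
M(P) = 1
o = 21 (o = 21/1 = 21*1 = 21)
R(z) = -64 + z (R(z) = z - 64 = -64 + z)
R(M(9)) + o*(-16 + n) = (-64 + 1) + 21*(-16 - 9) = -63 + 21*(-25) = -63 - 525 = -588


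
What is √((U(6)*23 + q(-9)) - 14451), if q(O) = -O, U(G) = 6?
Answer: 4*I*√894 ≈ 119.6*I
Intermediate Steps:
√((U(6)*23 + q(-9)) - 14451) = √((6*23 - 1*(-9)) - 14451) = √((138 + 9) - 14451) = √(147 - 14451) = √(-14304) = 4*I*√894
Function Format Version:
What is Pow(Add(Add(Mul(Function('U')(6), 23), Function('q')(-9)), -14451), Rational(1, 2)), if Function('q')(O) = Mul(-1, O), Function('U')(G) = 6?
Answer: Mul(4, I, Pow(894, Rational(1, 2))) ≈ Mul(119.60, I)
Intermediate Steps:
Pow(Add(Add(Mul(Function('U')(6), 23), Function('q')(-9)), -14451), Rational(1, 2)) = Pow(Add(Add(Mul(6, 23), Mul(-1, -9)), -14451), Rational(1, 2)) = Pow(Add(Add(138, 9), -14451), Rational(1, 2)) = Pow(Add(147, -14451), Rational(1, 2)) = Pow(-14304, Rational(1, 2)) = Mul(4, I, Pow(894, Rational(1, 2)))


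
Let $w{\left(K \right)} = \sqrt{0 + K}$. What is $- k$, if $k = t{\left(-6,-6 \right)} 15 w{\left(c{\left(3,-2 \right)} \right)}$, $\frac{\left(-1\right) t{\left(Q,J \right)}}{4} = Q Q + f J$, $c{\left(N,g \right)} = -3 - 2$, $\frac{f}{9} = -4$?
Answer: $15120 i \sqrt{5} \approx 33809.0 i$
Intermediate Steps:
$f = -36$ ($f = 9 \left(-4\right) = -36$)
$c{\left(N,g \right)} = -5$
$w{\left(K \right)} = \sqrt{K}$
$t{\left(Q,J \right)} = - 4 Q^{2} + 144 J$ ($t{\left(Q,J \right)} = - 4 \left(Q Q - 36 J\right) = - 4 \left(Q^{2} - 36 J\right) = - 4 Q^{2} + 144 J$)
$k = - 15120 i \sqrt{5}$ ($k = \left(- 4 \left(-6\right)^{2} + 144 \left(-6\right)\right) 15 \sqrt{-5} = \left(\left(-4\right) 36 - 864\right) 15 i \sqrt{5} = \left(-144 - 864\right) 15 i \sqrt{5} = \left(-1008\right) 15 i \sqrt{5} = - 15120 i \sqrt{5} \approx - 33809.0 i$)
$- k = - \left(-15120\right) i \sqrt{5} = 15120 i \sqrt{5}$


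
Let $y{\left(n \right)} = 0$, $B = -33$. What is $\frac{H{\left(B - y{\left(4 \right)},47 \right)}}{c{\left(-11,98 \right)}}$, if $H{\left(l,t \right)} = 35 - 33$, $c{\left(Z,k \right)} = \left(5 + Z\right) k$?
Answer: $- \frac{1}{294} \approx -0.0034014$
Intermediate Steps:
$c{\left(Z,k \right)} = k \left(5 + Z\right)$
$H{\left(l,t \right)} = 2$
$\frac{H{\left(B - y{\left(4 \right)},47 \right)}}{c{\left(-11,98 \right)}} = \frac{2}{98 \left(5 - 11\right)} = \frac{2}{98 \left(-6\right)} = \frac{2}{-588} = 2 \left(- \frac{1}{588}\right) = - \frac{1}{294}$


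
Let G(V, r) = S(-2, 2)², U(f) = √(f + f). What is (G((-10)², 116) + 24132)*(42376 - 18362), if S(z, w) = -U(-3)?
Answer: 579361764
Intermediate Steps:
U(f) = √2*√f (U(f) = √(2*f) = √2*√f)
S(z, w) = -I*√6 (S(z, w) = -√2*√(-3) = -√2*I*√3 = -I*√6)
G(V, r) = -6 (G(V, r) = (-I*√6)² = -6)
(G((-10)², 116) + 24132)*(42376 - 18362) = (-6 + 24132)*(42376 - 18362) = 24126*24014 = 579361764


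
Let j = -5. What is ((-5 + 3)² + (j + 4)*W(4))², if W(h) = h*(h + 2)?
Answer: 400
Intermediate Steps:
W(h) = h*(2 + h)
((-5 + 3)² + (j + 4)*W(4))² = ((-5 + 3)² + (-5 + 4)*(4*(2 + 4)))² = ((-2)² - 4*6)² = (4 - 1*24)² = (4 - 24)² = (-20)² = 400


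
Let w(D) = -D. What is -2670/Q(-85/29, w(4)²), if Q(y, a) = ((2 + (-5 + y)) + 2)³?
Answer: 10853105/246924 ≈ 43.953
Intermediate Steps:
Q(y, a) = (-1 + y)³ (Q(y, a) = ((-3 + y) + 2)³ = (-1 + y)³)
-2670/Q(-85/29, w(4)²) = -2670/(-1 - 85/29)³ = -2670/((-114/29)³) = -2670/(-1481544/24389) = -2670*(-24389/1481544) = 10853105/246924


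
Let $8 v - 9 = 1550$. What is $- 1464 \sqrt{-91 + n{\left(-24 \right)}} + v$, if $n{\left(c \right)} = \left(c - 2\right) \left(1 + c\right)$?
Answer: $\frac{1559}{8} - 19032 \sqrt{3} \approx -32770.0$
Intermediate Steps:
$n{\left(c \right)} = \left(1 + c\right) \left(-2 + c\right)$ ($n{\left(c \right)} = \left(-2 + c\right) \left(1 + c\right) = \left(1 + c\right) \left(-2 + c\right)$)
$v = \frac{1559}{8}$ ($v = \frac{9}{8} + \frac{1}{8} \cdot 1550 = \frac{9}{8} + \frac{775}{4} = \frac{1559}{8} \approx 194.88$)
$- 1464 \sqrt{-91 + n{\left(-24 \right)}} + v = - 1464 \sqrt{-91 - \left(-22 - 576\right)} + \frac{1559}{8} = - 1464 \sqrt{-91 + \left(-2 + 576 + 24\right)} + \frac{1559}{8} = - 1464 \sqrt{-91 + 598} + \frac{1559}{8} = - 1464 \sqrt{507} + \frac{1559}{8} = - 1464 \cdot 13 \sqrt{3} + \frac{1559}{8} = - 19032 \sqrt{3} + \frac{1559}{8} = \frac{1559}{8} - 19032 \sqrt{3}$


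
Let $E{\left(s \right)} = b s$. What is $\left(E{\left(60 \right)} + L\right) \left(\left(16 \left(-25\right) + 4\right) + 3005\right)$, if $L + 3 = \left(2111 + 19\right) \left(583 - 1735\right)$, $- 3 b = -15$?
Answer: $-6401084967$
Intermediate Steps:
$b = 5$ ($b = \left(- \frac{1}{3}\right) \left(-15\right) = 5$)
$L = -2453763$ ($L = -3 + \left(2111 + 19\right) \left(583 - 1735\right) = -3 + 2130 \left(-1152\right) = -3 - 2453760 = -2453763$)
$E{\left(s \right)} = 5 s$
$\left(E{\left(60 \right)} + L\right) \left(\left(16 \left(-25\right) + 4\right) + 3005\right) = \left(5 \cdot 60 - 2453763\right) \left(\left(16 \left(-25\right) + 4\right) + 3005\right) = \left(300 - 2453763\right) \left(\left(-400 + 4\right) + 3005\right) = - 2453463 \left(-396 + 3005\right) = \left(-2453463\right) 2609 = -6401084967$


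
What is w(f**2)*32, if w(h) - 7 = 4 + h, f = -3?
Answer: 640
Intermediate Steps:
w(h) = 11 + h (w(h) = 7 + (4 + h) = 11 + h)
w(f**2)*32 = (11 + (-3)**2)*32 = (11 + 9)*32 = 20*32 = 640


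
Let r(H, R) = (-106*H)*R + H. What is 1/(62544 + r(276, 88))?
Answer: -1/2511708 ≈ -3.9814e-7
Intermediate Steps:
r(H, R) = H - 106*H*R (r(H, R) = -106*H*R + H = H - 106*H*R)
1/(62544 + r(276, 88)) = 1/(62544 + 276*(1 - 106*88)) = 1/(62544 + 276*(1 - 9328)) = 1/(62544 + 276*(-9327)) = 1/(62544 - 2574252) = 1/(-2511708) = -1/2511708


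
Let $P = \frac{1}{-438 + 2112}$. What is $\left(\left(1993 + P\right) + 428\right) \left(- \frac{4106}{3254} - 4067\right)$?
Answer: $- \frac{4470906102635}{453933} \approx -9.8493 \cdot 10^{6}$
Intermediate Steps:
$P = \frac{1}{1674} \approx 0.00059737$
$\left(\left(1993 + P\right) + 428\right) \left(- \frac{4106}{3254} - 4067\right) = \left(\left(1993 + \frac{1}{1674}\right) + 428\right) \left(- \frac{4106}{3254} - 4067\right) = \left(\frac{3336283}{1674} + 428\right) \left(\left(-4106\right) \frac{1}{3254} - 4067\right) = \frac{4052755 \left(- \frac{2053}{1627} - 4067\right)}{1674} = \frac{4052755}{1674} \left(- \frac{6619062}{1627}\right) = - \frac{4470906102635}{453933}$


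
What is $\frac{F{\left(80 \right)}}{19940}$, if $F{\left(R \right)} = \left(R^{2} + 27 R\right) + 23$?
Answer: $\frac{8583}{19940} \approx 0.43044$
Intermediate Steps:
$F{\left(R \right)} = 23 + R^{2} + 27 R$
$\frac{F{\left(80 \right)}}{19940} = \frac{23 + 80^{2} + 27 \cdot 80}{19940} = \left(23 + 6400 + 2160\right) \frac{1}{19940} = 8583 \cdot \frac{1}{19940} = \frac{8583}{19940}$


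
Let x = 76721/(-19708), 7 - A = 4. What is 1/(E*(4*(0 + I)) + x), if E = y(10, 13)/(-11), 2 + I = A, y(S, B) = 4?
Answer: -216788/1159259 ≈ -0.18701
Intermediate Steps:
A = 3 (A = 7 - 1*4 = 7 - 4 = 3)
I = 1 (I = -2 + 3 = 1)
x = -76721/19708 (x = 76721*(-1/19708) = -76721/19708 ≈ -3.8929)
E = -4/11 (E = 4/(-11) = 4*(-1/11) = -4/11 ≈ -0.36364)
1/(E*(4*(0 + I)) + x) = 1/(-16*(0 + 1)/11 - 76721/19708) = 1/(-16/11 - 76721/19708) = 1/(-1159259/216788) = -216788/1159259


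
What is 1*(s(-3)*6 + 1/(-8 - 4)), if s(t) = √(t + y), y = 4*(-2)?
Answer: -1/12 + 6*I*√11 ≈ -0.083333 + 19.9*I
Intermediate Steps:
y = -8
s(t) = √(-8 + t) (s(t) = √(t - 8) = √(-8 + t))
1*(s(-3)*6 + 1/(-8 - 4)) = 1*(√(-8 - 3)*6 + 1/(-8 - 4)) = 1*(√(-11)*6 + 1/(-12)) = 1*((I*√11)*6 - 1/12) = 1*(6*I*√11 - 1/12) = 1*(-1/12 + 6*I*√11) = -1/12 + 6*I*√11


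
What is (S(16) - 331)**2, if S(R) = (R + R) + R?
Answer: 80089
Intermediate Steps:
S(R) = 3*R (S(R) = 2*R + R = 3*R)
(S(16) - 331)**2 = (3*16 - 331)**2 = (48 - 331)**2 = (-283)**2 = 80089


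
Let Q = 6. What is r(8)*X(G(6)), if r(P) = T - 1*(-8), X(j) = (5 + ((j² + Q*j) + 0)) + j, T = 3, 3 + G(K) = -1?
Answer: -77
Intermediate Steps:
G(K) = -4 (G(K) = -3 - 1 = -4)
X(j) = 5 + j² + 7*j (X(j) = (5 + ((j² + 6*j) + 0)) + j = (5 + (j² + 6*j)) + j = (5 + j² + 6*j) + j = 5 + j² + 7*j)
r(P) = 11 (r(P) = 3 - 1*(-8) = 3 + 8 = 11)
r(8)*X(G(6)) = 11*(5 + (-4)² + 7*(-4)) = 11*(5 + 16 - 28) = 11*(-7) = -77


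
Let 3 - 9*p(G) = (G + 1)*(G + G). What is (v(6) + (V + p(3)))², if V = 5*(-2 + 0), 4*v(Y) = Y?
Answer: 4225/36 ≈ 117.36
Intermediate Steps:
v(Y) = Y/4
p(G) = ⅓ - 2*G*(1 + G)/9 (p(G) = ⅓ - (G + 1)*(G + G)/9 = ⅓ - (1 + G)*2*G/9 = ⅓ - 2*G*(1 + G)/9)
V = -10 (V = 5*(-2) = -10)
(v(6) + (V + p(3)))² = ((¼)*6 + (-10 + (⅓ - 2/9*3 - 2/9*3²)))² = (3/2 + (-10 + (⅓ - ⅔ - 2/9*9)))² = (3/2 + (-10 + (⅓ - ⅔ - 2)))² = (3/2 + (-10 - 7/3))² = (3/2 - 37/3)² = (-65/6)² = 4225/36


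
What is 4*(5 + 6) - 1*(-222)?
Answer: 266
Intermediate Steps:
4*(5 + 6) - 1*(-222) = 4*11 + 222 = 44 + 222 = 266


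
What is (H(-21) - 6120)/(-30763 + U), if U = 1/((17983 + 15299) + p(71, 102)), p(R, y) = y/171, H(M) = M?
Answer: 506527836/2537423189 ≈ 0.19962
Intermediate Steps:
p(R, y) = y/171 (p(R, y) = y*(1/171) = y/171)
U = 57/1897108 (U = 1/((17983 + 15299) + (1/171)*102) = 1/(33282 + 34/57) = 1/(1897108/57) = 57/1897108 ≈ 3.0046e-5)
(H(-21) - 6120)/(-30763 + U) = (-21 - 6120)/(-30763 + 57/1897108) = -6141/(-58360733347/1897108) = -6141*(-1897108/58360733347) = 506527836/2537423189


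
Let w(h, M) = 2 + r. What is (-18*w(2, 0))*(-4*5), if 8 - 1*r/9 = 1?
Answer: 23400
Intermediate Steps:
r = 63 (r = 72 - 9*1 = 72 - 9 = 63)
w(h, M) = 65 (w(h, M) = 2 + 63 = 65)
(-18*w(2, 0))*(-4*5) = (-18*65)*(-4*5) = -1170*(-20) = 23400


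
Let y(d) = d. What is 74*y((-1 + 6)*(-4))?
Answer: -1480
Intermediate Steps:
74*y((-1 + 6)*(-4)) = 74*((-1 + 6)*(-4)) = 74*(5*(-4)) = 74*(-20) = -1480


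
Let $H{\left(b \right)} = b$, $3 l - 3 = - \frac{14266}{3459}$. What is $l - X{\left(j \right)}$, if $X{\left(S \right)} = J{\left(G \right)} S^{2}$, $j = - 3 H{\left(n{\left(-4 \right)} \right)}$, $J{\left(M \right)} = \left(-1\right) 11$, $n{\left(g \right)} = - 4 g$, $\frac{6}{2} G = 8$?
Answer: $\frac{262990799}{10377} \approx 25344.0$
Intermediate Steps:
$G = \frac{8}{3}$ ($G = \frac{1}{3} \cdot 8 = \frac{8}{3} \approx 2.6667$)
$l = - \frac{3889}{10377}$ ($l = 1 + \frac{\left(-14266\right) \frac{1}{3459}}{3} = 1 + \frac{1}{3} \left(- \frac{14266}{3459}\right) = 1 - \frac{14266}{10377} = - \frac{3889}{10377} \approx -0.37477$)
$J{\left(M \right)} = -11$
$j = -48$ ($j = - 3 \left(\left(-4\right) \left(-4\right)\right) = \left(-3\right) 16 = -48$)
$X{\left(S \right)} = - 11 S^{2}$
$l - X{\left(j \right)} = - \frac{3889}{10377} - - 11 \left(-48\right)^{2} = - \frac{3889}{10377} - \left(-11\right) 2304 = - \frac{3889}{10377} - -25344 = - \frac{3889}{10377} + 25344 = \frac{262990799}{10377}$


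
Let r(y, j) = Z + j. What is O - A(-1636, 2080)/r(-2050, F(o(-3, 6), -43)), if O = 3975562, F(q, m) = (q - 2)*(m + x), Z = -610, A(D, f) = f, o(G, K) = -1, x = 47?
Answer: 1236400822/311 ≈ 3.9756e+6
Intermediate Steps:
F(q, m) = (-2 + q)*(47 + m) (F(q, m) = (q - 2)*(m + 47) = (-2 + q)*(47 + m))
r(y, j) = -610 + j
O - A(-1636, 2080)/r(-2050, F(o(-3, 6), -43)) = 3975562 - 2080/(-610 + (-94 - 2*(-43) + 47*(-1) - 43*(-1))) = 3975562 - 2080/(-610 + (-94 + 86 - 47 + 43)) = 3975562 - 2080/(-610 - 12) = 3975562 - 2080/(-622) = 3975562 - 2080*(-1)/622 = 3975562 - 1*(-1040/311) = 3975562 + 1040/311 = 1236400822/311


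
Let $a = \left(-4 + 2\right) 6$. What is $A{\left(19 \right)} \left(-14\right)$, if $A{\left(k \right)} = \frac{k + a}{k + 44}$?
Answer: $- \frac{14}{9} \approx -1.5556$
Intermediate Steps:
$a = -12$ ($a = \left(-2\right) 6 = -12$)
$A{\left(k \right)} = \frac{-12 + k}{44 + k}$ ($A{\left(k \right)} = \frac{k - 12}{k + 44} = \frac{-12 + k}{44 + k}$)
$A{\left(19 \right)} \left(-14\right) = \frac{-12 + 19}{44 + 19} \left(-14\right) = \frac{1}{63} \cdot 7 \left(-14\right) = \frac{1}{9} \left(-14\right) = - \frac{14}{9}$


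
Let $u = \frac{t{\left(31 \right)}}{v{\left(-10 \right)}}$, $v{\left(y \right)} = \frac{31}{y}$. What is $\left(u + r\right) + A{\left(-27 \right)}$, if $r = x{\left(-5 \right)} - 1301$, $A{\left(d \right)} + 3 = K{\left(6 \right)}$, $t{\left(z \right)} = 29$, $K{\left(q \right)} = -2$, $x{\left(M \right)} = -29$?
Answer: $- \frac{41675}{31} \approx -1344.4$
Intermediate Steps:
$A{\left(d \right)} = -5$ ($A{\left(d \right)} = -3 - 2 = -5$)
$r = -1330$ ($r = -29 - 1301 = -1330$)
$u = - \frac{290}{31}$ ($u = \frac{29}{31 \frac{1}{-10}} = \frac{29}{31 \left(- \frac{1}{10}\right)} = \frac{29}{- \frac{31}{10}} = 29 \left(- \frac{10}{31}\right) = - \frac{290}{31} \approx -9.3548$)
$\left(u + r\right) + A{\left(-27 \right)} = \left(- \frac{290}{31} - 1330\right) - 5 = - \frac{41520}{31} - 5 = - \frac{41675}{31}$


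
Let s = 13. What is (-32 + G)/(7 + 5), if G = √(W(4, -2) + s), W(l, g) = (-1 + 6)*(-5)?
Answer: -8/3 + I*√3/6 ≈ -2.6667 + 0.28868*I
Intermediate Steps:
W(l, g) = -25 (W(l, g) = 5*(-5) = -25)
G = 2*I*√3 (G = √(-25 + 13) = √(-12) = 2*I*√3 ≈ 3.4641*I)
(-32 + G)/(7 + 5) = (-32 + 2*I*√3)/(7 + 5) = (-32 + 2*I*√3)/12 = (-32 + 2*I*√3)*(1/12) = -8/3 + I*√3/6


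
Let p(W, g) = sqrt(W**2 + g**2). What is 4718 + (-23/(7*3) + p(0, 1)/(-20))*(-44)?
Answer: 500681/105 ≈ 4768.4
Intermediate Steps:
4718 + (-23/(7*3) + p(0, 1)/(-20))*(-44) = 4718 + (-23/(7*3) + sqrt(0**2 + 1**2)/(-20))*(-44) = 4718 + (-23/21 + sqrt(0 + 1)*(-1/20))*(-44) = 4718 + (-23*1/21 + sqrt(1)*(-1/20))*(-44) = 4718 + (-23/21 + 1*(-1/20))*(-44) = 4718 + (-23/21 - 1/20)*(-44) = 4718 - 481/420*(-44) = 4718 + 5291/105 = 500681/105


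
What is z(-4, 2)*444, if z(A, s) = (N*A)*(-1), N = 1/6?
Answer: 296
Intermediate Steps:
N = 1/6 ≈ 0.16667
z(A, s) = -A/6 (z(A, s) = (A/6)*(-1) = -A/6)
z(-4, 2)*444 = -1/6*(-4)*444 = (2/3)*444 = 296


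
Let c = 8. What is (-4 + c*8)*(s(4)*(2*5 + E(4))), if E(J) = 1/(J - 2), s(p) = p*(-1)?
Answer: -2520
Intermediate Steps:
s(p) = -p
E(J) = 1/(-2 + J)
(-4 + c*8)*(s(4)*(2*5 + E(4))) = (-4 + 8*8)*((-1*4)*(2*5 + 1/(-2 + 4))) = (-4 + 64)*(-4*(10 + 1/2)) = 60*(-4*(10 + ½)) = 60*(-4*21/2) = 60*(-42) = -2520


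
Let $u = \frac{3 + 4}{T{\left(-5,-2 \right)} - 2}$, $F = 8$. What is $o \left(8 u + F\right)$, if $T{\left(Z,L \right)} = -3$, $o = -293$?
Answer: $\frac{4688}{5} \approx 937.6$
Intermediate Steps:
$u = - \frac{7}{5}$ ($u = \frac{3 + 4}{-3 - 2} = \frac{7}{-5} = 7 \left(- \frac{1}{5}\right) = - \frac{7}{5} \approx -1.4$)
$o \left(8 u + F\right) = - 293 \left(8 \left(- \frac{7}{5}\right) + 8\right) = - 293 \left(- \frac{56}{5} + 8\right) = \left(-293\right) \left(- \frac{16}{5}\right) = \frac{4688}{5}$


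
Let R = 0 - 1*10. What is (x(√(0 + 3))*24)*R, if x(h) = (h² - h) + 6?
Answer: -2160 + 240*√3 ≈ -1744.3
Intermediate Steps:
R = -10 (R = 0 - 10 = -10)
x(h) = 6 + h² - h
(x(√(0 + 3))*24)*R = ((6 + (√(0 + 3))² - √(0 + 3))*24)*(-10) = ((6 + (√3)² - √3)*24)*(-10) = ((6 + 3 - √3)*24)*(-10) = ((9 - √3)*24)*(-10) = (216 - 24*√3)*(-10) = -2160 + 240*√3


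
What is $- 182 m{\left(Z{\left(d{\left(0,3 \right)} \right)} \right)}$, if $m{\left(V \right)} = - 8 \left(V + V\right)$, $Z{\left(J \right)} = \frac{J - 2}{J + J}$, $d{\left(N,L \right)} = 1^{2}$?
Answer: $-1456$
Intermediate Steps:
$d{\left(N,L \right)} = 1$
$Z{\left(J \right)} = \frac{-2 + J}{2 J}$
$m{\left(V \right)} = - 16 V$ ($m{\left(V \right)} = - 8 \cdot 2 V = - 16 V$)
$- 182 m{\left(Z{\left(d{\left(0,3 \right)} \right)} \right)} = - 182 \left(- 16 \frac{-2 + 1}{2 \cdot 1}\right) = - 182 \left(- 16 \cdot \frac{1}{2} \cdot 1 \left(-1\right)\right) = - 182 \left(\left(-16\right) \left(- \frac{1}{2}\right)\right) = \left(-182\right) 8 = -1456$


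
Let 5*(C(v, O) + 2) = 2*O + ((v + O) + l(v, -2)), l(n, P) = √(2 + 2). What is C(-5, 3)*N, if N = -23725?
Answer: 18980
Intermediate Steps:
l(n, P) = 2 (l(n, P) = √4 = 2)
C(v, O) = -8/5 + v/5 + 3*O/5 (C(v, O) = -2 + (2*O + ((v + O) + 2))/5 = -2 + (2*O + ((O + v) + 2))/5 = -2 + (2*O + (2 + O + v))/5 = -2 + (2 + v + 3*O)/5 = -2 + (⅖ + v/5 + 3*O/5) = -8/5 + v/5 + 3*O/5)
C(-5, 3)*N = (-8/5 + (⅕)*(-5) + (⅗)*3)*(-23725) = (-8/5 - 1 + 9/5)*(-23725) = -⅘*(-23725) = 18980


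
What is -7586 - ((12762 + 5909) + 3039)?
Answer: -29296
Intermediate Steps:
-7586 - ((12762 + 5909) + 3039) = -7586 - (18671 + 3039) = -7586 - 1*21710 = -7586 - 21710 = -29296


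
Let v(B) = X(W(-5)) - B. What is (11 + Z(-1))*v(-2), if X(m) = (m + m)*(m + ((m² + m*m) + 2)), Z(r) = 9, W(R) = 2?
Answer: 1000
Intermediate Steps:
X(m) = 2*m*(2 + m + 2*m²) (X(m) = (2*m)*(m + ((m² + m²) + 2)) = (2*m)*(m + (2*m² + 2)) = (2*m)*(m + (2 + 2*m²)) = (2*m)*(2 + m + 2*m²) = 2*m*(2 + m + 2*m²))
v(B) = 48 - B (v(B) = 2*2*(2 + 2 + 2*2²) - B = 2*2*(2 + 2 + 2*4) - B = 2*2*(2 + 2 + 8) - B = 2*2*12 - B = 48 - B)
(11 + Z(-1))*v(-2) = (11 + 9)*(48 - 1*(-2)) = 20*(48 + 2) = 20*50 = 1000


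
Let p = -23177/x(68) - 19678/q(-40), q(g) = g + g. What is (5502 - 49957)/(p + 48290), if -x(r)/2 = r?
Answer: -7557350/8280087 ≈ -0.91271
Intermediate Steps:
x(r) = -2*r
q(g) = 2*g
p = 70787/170 (p = -23177/((-2*68)) - 19678/(2*(-40)) = -23177/(-136) - 19678/(-80) = -23177*(-1/136) - 19678*(-1/80) = 23177/136 + 9839/40 = 70787/170 ≈ 416.39)
(5502 - 49957)/(p + 48290) = (5502 - 49957)/(70787/170 + 48290) = -44455/8280087/170 = -44455*170/8280087 = -7557350/8280087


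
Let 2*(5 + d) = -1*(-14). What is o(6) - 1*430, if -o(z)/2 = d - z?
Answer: -422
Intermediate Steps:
d = 2 (d = -5 + (-1*(-14))/2 = -5 + (1/2)*14 = -5 + 7 = 2)
o(z) = -4 + 2*z (o(z) = -2*(2 - z) = -4 + 2*z)
o(6) - 1*430 = (-4 + 2*6) - 1*430 = (-4 + 12) - 430 = 8 - 430 = -422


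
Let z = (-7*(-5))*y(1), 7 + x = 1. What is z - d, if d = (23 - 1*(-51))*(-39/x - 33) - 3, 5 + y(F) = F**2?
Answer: 1824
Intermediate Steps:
x = -6 (x = -7 + 1 = -6)
y(F) = -5 + F**2
d = -1964 (d = (23 - 1*(-51))*(-39/(-6) - 33) - 3 = (23 + 51)*(-39*(-1/6) - 33) - 3 = 74*(13/2 - 33) - 3 = 74*(-53/2) - 3 = -1961 - 3 = -1964)
z = -140 (z = (-7*(-5))*(-5 + 1**2) = 35*(-5 + 1) = 35*(-4) = -140)
z - d = -140 - 1*(-1964) = -140 + 1964 = 1824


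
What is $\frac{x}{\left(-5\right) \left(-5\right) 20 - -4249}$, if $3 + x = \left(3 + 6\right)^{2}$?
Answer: $\frac{26}{1583} \approx 0.016425$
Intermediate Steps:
$x = 78$ ($x = -3 + \left(3 + 6\right)^{2} = -3 + 9^{2} = -3 + 81 = 78$)
$\frac{x}{\left(-5\right) \left(-5\right) 20 - -4249} = \frac{78}{\left(-5\right) \left(-5\right) 20 - -4249} = \frac{78}{25 \cdot 20 + 4249} = \frac{78}{500 + 4249} = \frac{78}{4749} = 78 \cdot \frac{1}{4749} = \frac{26}{1583}$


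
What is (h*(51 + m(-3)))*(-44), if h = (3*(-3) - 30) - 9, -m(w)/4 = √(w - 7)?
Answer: 107712 - 8448*I*√10 ≈ 1.0771e+5 - 26715.0*I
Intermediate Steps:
m(w) = -4*√(-7 + w) (m(w) = -4*√(w - 7) = -4*√(-7 + w))
h = -48 (h = (-9 - 30) - 9 = -39 - 9 = -48)
(h*(51 + m(-3)))*(-44) = -48*(51 - 4*√(-7 - 3))*(-44) = -48*(51 - 4*I*√10)*(-44) = (-2448 + 192*I*√10)*(-44) = 107712 - 8448*I*√10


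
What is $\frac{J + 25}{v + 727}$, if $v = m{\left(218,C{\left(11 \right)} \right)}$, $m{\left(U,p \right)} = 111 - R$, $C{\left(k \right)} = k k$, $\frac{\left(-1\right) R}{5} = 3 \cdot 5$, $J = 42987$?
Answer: $\frac{43012}{913} \approx 47.111$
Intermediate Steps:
$R = -75$ ($R = - 5 \cdot 3 \cdot 5 = \left(-5\right) 15 = -75$)
$C{\left(k \right)} = k^{2}$
$m{\left(U,p \right)} = 186$ ($m{\left(U,p \right)} = 111 - -75 = 111 + 75 = 186$)
$v = 186$
$\frac{J + 25}{v + 727} = \frac{42987 + 25}{186 + 727} = \frac{43012}{913}$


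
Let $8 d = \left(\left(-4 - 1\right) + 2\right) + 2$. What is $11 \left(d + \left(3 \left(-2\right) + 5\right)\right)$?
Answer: $- \frac{99}{8} \approx -12.375$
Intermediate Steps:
$d = - \frac{1}{8}$ ($d = \frac{\left(\left(-4 - 1\right) + 2\right) + 2}{8} = \frac{\left(-5 + 2\right) + 2}{8} = \frac{-3 + 2}{8} = \frac{1}{8} \left(-1\right) = - \frac{1}{8} \approx -0.125$)
$11 \left(d + \left(3 \left(-2\right) + 5\right)\right) = 11 \left(- \frac{1}{8} + \left(3 \left(-2\right) + 5\right)\right) = 11 \left(- \frac{1}{8} + \left(-6 + 5\right)\right) = 11 \left(- \frac{1}{8} - 1\right) = 11 \left(- \frac{9}{8}\right) = - \frac{99}{8}$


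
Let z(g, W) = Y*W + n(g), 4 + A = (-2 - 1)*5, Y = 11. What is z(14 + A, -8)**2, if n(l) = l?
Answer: 8649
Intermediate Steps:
A = -19 (A = -4 + (-2 - 1)*5 = -4 - 3*5 = -4 - 15 = -19)
z(g, W) = g + 11*W (z(g, W) = 11*W + g = g + 11*W)
z(14 + A, -8)**2 = ((14 - 19) + 11*(-8))**2 = (-5 - 88)**2 = (-93)**2 = 8649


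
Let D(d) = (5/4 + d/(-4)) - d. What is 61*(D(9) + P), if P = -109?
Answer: -7259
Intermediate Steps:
D(d) = 5/4 - 5*d/4 (D(d) = (5*(¼) + d*(-¼)) - d = (5/4 - d/4) - d = 5/4 - 5*d/4)
61*(D(9) + P) = 61*((5/4 - 5/4*9) - 109) = 61*((5/4 - 45/4) - 109) = 61*(-10 - 109) = 61*(-119) = -7259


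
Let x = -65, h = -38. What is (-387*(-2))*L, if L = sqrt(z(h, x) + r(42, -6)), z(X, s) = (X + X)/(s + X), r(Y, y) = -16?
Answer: 1548*I*sqrt(40479)/103 ≈ 3023.8*I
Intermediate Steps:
z(X, s) = 2*X/(X + s) (z(X, s) = (2*X)/(X + s) = 2*X/(X + s))
L = 2*I*sqrt(40479)/103 (L = sqrt(2*(-38)/(-38 - 65) - 16) = sqrt(2*(-38)/(-103) - 16) = sqrt(2*(-38)*(-1/103) - 16) = sqrt(76/103 - 16) = sqrt(-1572/103) = 2*I*sqrt(40479)/103 ≈ 3.9067*I)
(-387*(-2))*L = (-387*(-2))*(2*I*sqrt(40479)/103) = 774*(2*I*sqrt(40479)/103) = 1548*I*sqrt(40479)/103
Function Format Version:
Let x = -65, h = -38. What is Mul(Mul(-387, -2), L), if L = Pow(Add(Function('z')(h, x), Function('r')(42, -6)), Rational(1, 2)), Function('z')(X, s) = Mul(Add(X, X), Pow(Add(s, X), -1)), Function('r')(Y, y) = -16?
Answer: Mul(Rational(1548, 103), I, Pow(40479, Rational(1, 2))) ≈ Mul(3023.8, I)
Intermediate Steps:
Function('z')(X, s) = Mul(2, X, Pow(Add(X, s), -1)) (Function('z')(X, s) = Mul(Mul(2, X), Pow(Add(X, s), -1)) = Mul(2, X, Pow(Add(X, s), -1)))
L = Mul(Rational(2, 103), I, Pow(40479, Rational(1, 2))) (L = Pow(Add(Mul(2, -38, Pow(Add(-38, -65), -1)), -16), Rational(1, 2)) = Pow(Add(Mul(2, -38, Pow(-103, -1)), -16), Rational(1, 2)) = Pow(Add(Mul(2, -38, Rational(-1, 103)), -16), Rational(1, 2)) = Pow(Add(Rational(76, 103), -16), Rational(1, 2)) = Pow(Rational(-1572, 103), Rational(1, 2)) = Mul(Rational(2, 103), I, Pow(40479, Rational(1, 2))) ≈ Mul(3.9067, I))
Mul(Mul(-387, -2), L) = Mul(Mul(-387, -2), Mul(Rational(2, 103), I, Pow(40479, Rational(1, 2)))) = Mul(774, Mul(Rational(2, 103), I, Pow(40479, Rational(1, 2)))) = Mul(Rational(1548, 103), I, Pow(40479, Rational(1, 2)))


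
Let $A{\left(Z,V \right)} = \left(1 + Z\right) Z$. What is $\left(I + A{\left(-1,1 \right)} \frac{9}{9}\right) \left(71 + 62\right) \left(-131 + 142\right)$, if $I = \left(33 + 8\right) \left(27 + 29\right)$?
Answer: $3359048$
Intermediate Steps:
$I = 2296$ ($I = 41 \cdot 56 = 2296$)
$A{\left(Z,V \right)} = Z \left(1 + Z\right)$
$\left(I + A{\left(-1,1 \right)} \frac{9}{9}\right) \left(71 + 62\right) \left(-131 + 142\right) = \left(2296 + - (1 - 1) \frac{9}{9}\right) \left(71 + 62\right) \left(-131 + 142\right) = \left(2296 + \left(-1\right) 0 \cdot 9 \cdot \frac{1}{9}\right) 133 \cdot 11 = \left(2296 + 0 \cdot 1\right) 133 \cdot 11 = \left(2296 + 0\right) 133 \cdot 11 = 2296 \cdot 133 \cdot 11 = 305368 \cdot 11 = 3359048$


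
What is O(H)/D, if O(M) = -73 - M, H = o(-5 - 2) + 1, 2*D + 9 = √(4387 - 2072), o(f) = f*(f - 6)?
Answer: -1485/1117 - 165*√2315/1117 ≈ -8.4368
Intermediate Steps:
o(f) = f*(-6 + f)
D = -9/2 + √2315/2 (D = -9/2 + √(4387 - 2072)/2 = -9/2 + √2315/2 ≈ 19.557)
H = 92 (H = (-5 - 2)*(-6 + (-5 - 2)) + 1 = -7*(-6 - 7) + 1 = -7*(-13) + 1 = 91 + 1 = 92)
O(H)/D = (-73 - 1*92)/(-9/2 + √2315/2) = (-73 - 92)/(-9/2 + √2315/2) = -165/(-9/2 + √2315/2)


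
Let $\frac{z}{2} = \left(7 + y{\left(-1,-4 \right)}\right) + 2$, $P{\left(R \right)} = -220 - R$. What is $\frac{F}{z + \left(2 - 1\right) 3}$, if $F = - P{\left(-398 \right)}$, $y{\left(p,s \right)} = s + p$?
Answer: $- \frac{178}{11} \approx -16.182$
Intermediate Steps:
$y{\left(p,s \right)} = p + s$
$F = -178$ ($F = - (-220 - -398) = - (-220 + 398) = \left(-1\right) 178 = -178$)
$z = 8$ ($z = 2 \left(\left(7 - 5\right) + 2\right) = 2 \left(2 + 2\right) = 2 \cdot 4 = 8$)
$\frac{F}{z + \left(2 - 1\right) 3} = \frac{1}{8 + \left(2 - 1\right) 3} \left(-178\right) = \frac{1}{8 + 1 \cdot 3} \left(-178\right) = \frac{1}{8 + 3} \left(-178\right) = \frac{1}{11} \left(-178\right) = - \frac{178}{11}$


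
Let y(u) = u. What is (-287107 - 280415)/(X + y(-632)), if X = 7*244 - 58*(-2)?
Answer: -283761/596 ≈ -476.11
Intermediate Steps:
X = 1824 (X = 1708 + 116 = 1824)
(-287107 - 280415)/(X + y(-632)) = (-287107 - 280415)/(1824 - 632) = -567522/1192 = -567522*1/1192 = -283761/596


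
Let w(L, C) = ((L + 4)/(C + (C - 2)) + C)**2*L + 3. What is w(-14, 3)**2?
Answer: 1/4 ≈ 0.25000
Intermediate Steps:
w(L, C) = 3 + L*(C + (4 + L)/(-2 + 2*C))**2 (w(L, C) = ((4 + L)/(C + (-2 + C)) + C)**2*L + 3 = ((4 + L)/(-2 + 2*C) + C)**2*L + 3 = (C + (4 + L)/(-2 + 2*C))**2*L + 3 = L*(C + (4 + L)/(-2 + 2*C))**2 + 3 = 3 + L*(C + (4 + L)/(-2 + 2*C))**2)
w(-14, 3)**2 = (3 + (1/4)*(-14)*(4 - 14 - 2*3 + 2*3**2)**2/(-1 + 3)**2)**2 = (3 + (1/4)*(-14)*(4 - 14 - 6 + 2*9)**2/2**2)**2 = (3 + (1/4)*(-14)*(1/4)*(4 - 14 - 6 + 18)**2)**2 = (3 + (1/4)*(-14)*(1/4)*2**2)**2 = (3 + (1/4)*(-14)*(1/4)*4)**2 = (3 - 7/2)**2 = (-1/2)**2 = 1/4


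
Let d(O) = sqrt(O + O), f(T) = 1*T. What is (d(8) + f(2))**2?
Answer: 36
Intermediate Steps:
f(T) = T
d(O) = sqrt(2)*sqrt(O) (d(O) = sqrt(2*O) = sqrt(2)*sqrt(O))
(d(8) + f(2))**2 = (sqrt(2)*sqrt(8) + 2)**2 = (sqrt(2)*(2*sqrt(2)) + 2)**2 = (4 + 2)**2 = 6**2 = 36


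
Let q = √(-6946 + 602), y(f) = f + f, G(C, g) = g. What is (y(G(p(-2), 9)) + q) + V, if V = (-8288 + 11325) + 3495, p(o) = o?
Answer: 6550 + 2*I*√1586 ≈ 6550.0 + 79.649*I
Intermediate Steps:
y(f) = 2*f
q = 2*I*√1586 (q = √(-6344) = 2*I*√1586 ≈ 79.649*I)
V = 6532 (V = 3037 + 3495 = 6532)
(y(G(p(-2), 9)) + q) + V = (2*9 + 2*I*√1586) + 6532 = (18 + 2*I*√1586) + 6532 = 6550 + 2*I*√1586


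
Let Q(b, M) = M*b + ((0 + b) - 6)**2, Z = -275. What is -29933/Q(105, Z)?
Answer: 29933/19074 ≈ 1.5693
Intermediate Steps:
Q(b, M) = (-6 + b)**2 + M*b (Q(b, M) = M*b + (b - 6)**2 = M*b + (-6 + b)**2 = (-6 + b)**2 + M*b)
-29933/Q(105, Z) = -29933/((-6 + 105)**2 - 275*105) = -29933/(99**2 - 28875) = -29933/(9801 - 28875) = -29933/(-19074) = -29933*(-1/19074) = 29933/19074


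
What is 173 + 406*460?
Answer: 186933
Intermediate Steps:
173 + 406*460 = 173 + 186760 = 186933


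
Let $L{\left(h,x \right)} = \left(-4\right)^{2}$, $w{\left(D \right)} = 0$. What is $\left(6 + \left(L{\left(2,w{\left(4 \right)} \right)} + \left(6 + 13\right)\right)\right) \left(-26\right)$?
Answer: $-1066$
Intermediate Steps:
$L{\left(h,x \right)} = 16$
$\left(6 + \left(L{\left(2,w{\left(4 \right)} \right)} + \left(6 + 13\right)\right)\right) \left(-26\right) = \left(6 + \left(16 + \left(6 + 13\right)\right)\right) \left(-26\right) = \left(6 + \left(16 + 19\right)\right) \left(-26\right) = \left(6 + 35\right) \left(-26\right) = 41 \left(-26\right) = -1066$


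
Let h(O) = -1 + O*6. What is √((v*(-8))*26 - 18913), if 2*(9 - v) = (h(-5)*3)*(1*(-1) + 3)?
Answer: I*√40129 ≈ 200.32*I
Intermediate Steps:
h(O) = -1 + 6*O
v = 102 (v = 9 - (-1 + 6*(-5))*3*(1*(-1) + 3)/2 = 9 - (-1 - 30)*3*(-1 + 3)/2 = 9 - (-31*3)*2/2 = 9 - (-93)*2/2 = 9 - ½*(-186) = 9 + 93 = 102)
√((v*(-8))*26 - 18913) = √((102*(-8))*26 - 18913) = √(-816*26 - 18913) = √(-21216 - 18913) = √(-40129) = I*√40129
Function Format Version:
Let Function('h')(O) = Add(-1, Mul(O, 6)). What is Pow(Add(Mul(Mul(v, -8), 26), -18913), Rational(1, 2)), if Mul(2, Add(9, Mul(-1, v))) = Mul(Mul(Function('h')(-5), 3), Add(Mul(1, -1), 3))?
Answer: Mul(I, Pow(40129, Rational(1, 2))) ≈ Mul(200.32, I)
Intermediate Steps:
Function('h')(O) = Add(-1, Mul(6, O))
v = 102 (v = Add(9, Mul(Rational(-1, 2), Mul(Mul(Add(-1, Mul(6, -5)), 3), Add(Mul(1, -1), 3)))) = Add(9, Mul(Rational(-1, 2), Mul(Mul(Add(-1, -30), 3), Add(-1, 3)))) = Add(9, Mul(Rational(-1, 2), Mul(Mul(-31, 3), 2))) = Add(9, Mul(Rational(-1, 2), Mul(-93, 2))) = Add(9, Mul(Rational(-1, 2), -186)) = Add(9, 93) = 102)
Pow(Add(Mul(Mul(v, -8), 26), -18913), Rational(1, 2)) = Pow(Add(Mul(Mul(102, -8), 26), -18913), Rational(1, 2)) = Pow(Add(Mul(-816, 26), -18913), Rational(1, 2)) = Pow(Add(-21216, -18913), Rational(1, 2)) = Pow(-40129, Rational(1, 2)) = Mul(I, Pow(40129, Rational(1, 2)))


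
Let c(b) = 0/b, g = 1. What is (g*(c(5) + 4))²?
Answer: 16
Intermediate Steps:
c(b) = 0
(g*(c(5) + 4))² = (1*(0 + 4))² = (1*4)² = 4² = 16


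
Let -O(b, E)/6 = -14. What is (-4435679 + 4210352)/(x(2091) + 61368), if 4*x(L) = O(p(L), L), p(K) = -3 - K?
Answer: -75109/20463 ≈ -3.6705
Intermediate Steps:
O(b, E) = 84 (O(b, E) = -6*(-14) = 84)
x(L) = 21 (x(L) = (¼)*84 = 21)
(-4435679 + 4210352)/(x(2091) + 61368) = (-4435679 + 4210352)/(21 + 61368) = -225327/61389 = -225327*1/61389 = -75109/20463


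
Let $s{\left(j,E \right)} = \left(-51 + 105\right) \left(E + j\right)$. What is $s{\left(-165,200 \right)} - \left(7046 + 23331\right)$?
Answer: $-28487$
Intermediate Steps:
$s{\left(j,E \right)} = 54 E + 54 j$ ($s{\left(j,E \right)} = 54 \left(E + j\right) = 54 E + 54 j$)
$s{\left(-165,200 \right)} - \left(7046 + 23331\right) = \left(54 \cdot 200 + 54 \left(-165\right)\right) - \left(7046 + 23331\right) = \left(10800 - 8910\right) - 30377 = 1890 - 30377 = -28487$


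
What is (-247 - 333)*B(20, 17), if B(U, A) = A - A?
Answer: 0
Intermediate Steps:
B(U, A) = 0
(-247 - 333)*B(20, 17) = (-247 - 333)*0 = -580*0 = 0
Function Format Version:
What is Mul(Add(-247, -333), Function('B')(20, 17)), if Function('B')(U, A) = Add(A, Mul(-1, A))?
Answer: 0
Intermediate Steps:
Function('B')(U, A) = 0
Mul(Add(-247, -333), Function('B')(20, 17)) = Mul(Add(-247, -333), 0) = Mul(-580, 0) = 0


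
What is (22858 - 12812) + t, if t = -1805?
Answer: 8241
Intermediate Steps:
(22858 - 12812) + t = (22858 - 12812) - 1805 = 10046 - 1805 = 8241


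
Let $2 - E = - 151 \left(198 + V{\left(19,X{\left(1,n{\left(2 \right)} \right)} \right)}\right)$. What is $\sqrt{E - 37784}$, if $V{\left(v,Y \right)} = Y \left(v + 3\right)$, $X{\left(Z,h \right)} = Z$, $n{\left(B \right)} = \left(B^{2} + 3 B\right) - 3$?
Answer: $i \sqrt{4562} \approx 67.543 i$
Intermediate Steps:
$n{\left(B \right)} = -3 + B^{2} + 3 B$
$V{\left(v,Y \right)} = Y \left(3 + v\right)$
$E = 33222$ ($E = 2 - - 151 \left(198 + 1 \left(3 + 19\right)\right) = 2 - - 151 \left(198 + 1 \cdot 22\right) = 2 - - 151 \left(198 + 22\right) = 2 - \left(-151\right) 220 = 2 - -33220 = 2 + 33220 = 33222$)
$\sqrt{E - 37784} = \sqrt{33222 - 37784} = \sqrt{-4562} = i \sqrt{4562}$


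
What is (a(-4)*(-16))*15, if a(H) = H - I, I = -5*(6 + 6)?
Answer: -13440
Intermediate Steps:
I = -60 (I = -5*12 = -60)
a(H) = 60 + H (a(H) = H - 1*(-60) = H + 60 = 60 + H)
(a(-4)*(-16))*15 = ((60 - 4)*(-16))*15 = (56*(-16))*15 = -896*15 = -13440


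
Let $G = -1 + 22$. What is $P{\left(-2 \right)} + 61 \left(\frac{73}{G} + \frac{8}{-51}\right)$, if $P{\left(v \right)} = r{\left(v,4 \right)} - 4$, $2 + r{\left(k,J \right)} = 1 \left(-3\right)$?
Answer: $\frac{23024}{119} \approx 193.48$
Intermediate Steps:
$r{\left(k,J \right)} = -5$ ($r{\left(k,J \right)} = -2 + 1 \left(-3\right) = -2 - 3 = -5$)
$G = 21$
$P{\left(v \right)} = -9$ ($P{\left(v \right)} = -5 - 4 = -9$)
$P{\left(-2 \right)} + 61 \left(\frac{73}{G} + \frac{8}{-51}\right) = -9 + 61 \left(\frac{73}{21} + \frac{8}{-51}\right) = -9 + 61 \left(73 \cdot \frac{1}{21} + 8 \left(- \frac{1}{51}\right)\right) = -9 + 61 \left(\frac{73}{21} - \frac{8}{51}\right) = -9 + 61 \cdot \frac{395}{119} = -9 + \frac{24095}{119} = \frac{23024}{119}$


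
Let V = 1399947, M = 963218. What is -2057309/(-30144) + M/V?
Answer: 323239867335/4688889152 ≈ 68.937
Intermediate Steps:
-2057309/(-30144) + M/V = -2057309/(-30144) + 963218/1399947 = -2057309*(-1/30144) + 963218*(1/1399947) = 2057309/30144 + 963218/1399947 = 323239867335/4688889152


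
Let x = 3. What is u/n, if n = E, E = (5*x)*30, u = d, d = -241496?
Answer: -120748/225 ≈ -536.66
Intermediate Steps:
u = -241496
E = 450 (E = (5*3)*30 = 15*30 = 450)
n = 450
u/n = -241496/450 = -241496*1/450 = -120748/225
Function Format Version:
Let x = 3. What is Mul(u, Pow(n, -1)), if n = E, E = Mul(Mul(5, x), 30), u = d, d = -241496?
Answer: Rational(-120748, 225) ≈ -536.66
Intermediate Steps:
u = -241496
E = 450 (E = Mul(Mul(5, 3), 30) = Mul(15, 30) = 450)
n = 450
Mul(u, Pow(n, -1)) = Mul(-241496, Pow(450, -1)) = Mul(-241496, Rational(1, 450)) = Rational(-120748, 225)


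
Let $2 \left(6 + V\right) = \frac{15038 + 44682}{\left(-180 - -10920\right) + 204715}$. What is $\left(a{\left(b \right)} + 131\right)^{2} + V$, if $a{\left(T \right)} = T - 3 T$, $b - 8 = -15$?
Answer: $\frac{905735701}{43091} \approx 21019.0$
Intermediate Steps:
$b = -7$ ($b = 8 - 15 = -7$)
$a{\left(T \right)} = - 2 T$
$V = - \frac{252574}{43091}$ ($V = -6 + \frac{\left(15038 + 44682\right) \frac{1}{\left(-180 - -10920\right) + 204715}}{2} = -6 + \frac{59720 \frac{1}{\left(-180 + 10920\right) + 204715}}{2} = -6 + \frac{59720 \frac{1}{10740 + 204715}}{2} = -6 + \frac{59720 \cdot \frac{1}{215455}}{2} = -6 + \frac{1}{2} \cdot \frac{11944}{43091} = -6 + \frac{5972}{43091} = - \frac{252574}{43091} \approx -5.8614$)
$\left(a{\left(b \right)} + 131\right)^{2} + V = \left(\left(-2\right) \left(-7\right) + 131\right)^{2} - \frac{252574}{43091} = \left(14 + 131\right)^{2} - \frac{252574}{43091} = 145^{2} - \frac{252574}{43091} = 21025 - \frac{252574}{43091} = \frac{905735701}{43091}$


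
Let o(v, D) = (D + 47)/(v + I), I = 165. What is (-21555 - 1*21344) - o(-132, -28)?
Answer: -1415686/33 ≈ -42900.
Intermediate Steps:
o(v, D) = (47 + D)/(165 + v) (o(v, D) = (D + 47)/(v + 165) = (47 + D)/(165 + v))
(-21555 - 1*21344) - o(-132, -28) = (-21555 - 1*21344) - (47 - 28)/(165 - 132) = (-21555 - 21344) - 19/33 = -42899 - 19/33 = -1415686/33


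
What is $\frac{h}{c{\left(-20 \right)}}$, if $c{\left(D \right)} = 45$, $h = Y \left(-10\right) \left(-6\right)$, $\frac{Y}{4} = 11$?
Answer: $\frac{176}{3} \approx 58.667$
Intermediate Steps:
$Y = 44$ ($Y = 4 \cdot 11 = 44$)
$h = 2640$ ($h = 44 \left(-10\right) \left(-6\right) = \left(-440\right) \left(-6\right) = 2640$)
$\frac{h}{c{\left(-20 \right)}} = \frac{2640}{45} = 2640 \cdot \frac{1}{45} = \frac{176}{3}$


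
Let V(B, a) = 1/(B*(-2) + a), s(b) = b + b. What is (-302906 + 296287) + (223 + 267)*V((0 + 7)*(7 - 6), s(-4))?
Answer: -73054/11 ≈ -6641.3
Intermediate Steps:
s(b) = 2*b
V(B, a) = 1/(a - 2*B) (V(B, a) = 1/(-2*B + a) = 1/(a - 2*B))
(-302906 + 296287) + (223 + 267)*V((0 + 7)*(7 - 6), s(-4)) = (-302906 + 296287) + (223 + 267)/(2*(-4) - 2*(0 + 7)*(7 - 6)) = -6619 + 490/(-8 - 14) = -6619 + 490/(-22) = -6619 + 490*(-1/22) = -6619 - 245/11 = -73054/11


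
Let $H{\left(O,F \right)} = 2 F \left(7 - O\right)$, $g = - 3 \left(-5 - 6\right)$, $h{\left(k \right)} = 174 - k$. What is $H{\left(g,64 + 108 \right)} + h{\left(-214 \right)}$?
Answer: $-8556$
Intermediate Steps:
$g = 33$ ($g = \left(-3\right) \left(-11\right) = 33$)
$H{\left(O,F \right)} = 2 F \left(7 - O\right)$
$H{\left(g,64 + 108 \right)} + h{\left(-214 \right)} = 2 \left(64 + 108\right) \left(7 - 33\right) + \left(174 - -214\right) = 2 \cdot 172 \left(7 - 33\right) + \left(174 + 214\right) = 2 \cdot 172 \left(-26\right) + 388 = -8944 + 388 = -8556$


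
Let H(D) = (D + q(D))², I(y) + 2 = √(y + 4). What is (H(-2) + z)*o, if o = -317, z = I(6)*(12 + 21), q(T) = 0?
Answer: 19654 - 10461*√10 ≈ -13427.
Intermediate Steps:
I(y) = -2 + √(4 + y) (I(y) = -2 + √(y + 4) = -2 + √(4 + y))
z = -66 + 33*√10 (z = (-2 + √(4 + 6))*(12 + 21) = (-2 + √10)*33 = -66 + 33*√10 ≈ 38.355)
H(D) = D² (H(D) = (D + 0)² = D²)
(H(-2) + z)*o = ((-2)² + (-66 + 33*√10))*(-317) = (4 + (-66 + 33*√10))*(-317) = (-62 + 33*√10)*(-317) = 19654 - 10461*√10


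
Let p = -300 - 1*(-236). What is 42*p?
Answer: -2688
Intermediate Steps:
p = -64 (p = -300 + 236 = -64)
42*p = 42*(-64) = -2688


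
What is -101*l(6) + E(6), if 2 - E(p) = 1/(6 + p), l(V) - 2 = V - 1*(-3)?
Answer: -13309/12 ≈ -1109.1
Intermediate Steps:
l(V) = 5 + V (l(V) = 2 + (V - 1*(-3)) = 2 + (V + 3) = 2 + (3 + V) = 5 + V)
E(p) = 2 - 1/(6 + p)
-101*l(6) + E(6) = -101*(5 + 6) + (11 + 2*6)/(6 + 6) = -101*11 + (11 + 12)/12 = -1111 + (1/12)*23 = -1111 + 23/12 = -13309/12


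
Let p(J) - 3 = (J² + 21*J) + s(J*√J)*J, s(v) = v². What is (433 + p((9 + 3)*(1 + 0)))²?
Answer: 465178624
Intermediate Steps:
p(J) = 3 + J² + J⁴ + 21*J (p(J) = 3 + ((J² + 21*J) + (J*√J)²*J) = 3 + ((J² + 21*J) + (J^(3/2))²*J) = 3 + ((J² + 21*J) + J³*J) = 3 + ((J² + 21*J) + J⁴) = 3 + (J² + J⁴ + 21*J) = 3 + J² + J⁴ + 21*J)
(433 + p((9 + 3)*(1 + 0)))² = (433 + (3 + ((9 + 3)*(1 + 0))² + ((9 + 3)*(1 + 0))⁴ + 21*((9 + 3)*(1 + 0))))² = (433 + (3 + (12*1)² + (12*1)⁴ + 21*(12*1)))² = (433 + (3 + 12² + 12⁴ + 21*12))² = (433 + (3 + 144 + 20736 + 252))² = (433 + 21135)² = 21568² = 465178624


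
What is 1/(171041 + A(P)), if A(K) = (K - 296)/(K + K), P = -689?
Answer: 1378/235695483 ≈ 5.8465e-6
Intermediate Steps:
A(K) = (-296 + K)/(2*K) (A(K) = (-296 + K)/((2*K)) = (-296 + K)*(1/(2*K)) = (-296 + K)/(2*K))
1/(171041 + A(P)) = 1/(171041 + (½)*(-296 - 689)/(-689)) = 1/(171041 + (½)*(-1/689)*(-985)) = 1/(171041 + 985/1378) = 1/(235695483/1378) = 1378/235695483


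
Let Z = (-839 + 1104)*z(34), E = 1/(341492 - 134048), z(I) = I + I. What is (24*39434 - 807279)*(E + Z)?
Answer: 173371235919899/69148 ≈ 2.5072e+9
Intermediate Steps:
z(I) = 2*I
E = 1/207444 ≈ 4.8206e-6
Z = 18020 (Z = (-839 + 1104)*(2*34) = 265*68 = 18020)
(24*39434 - 807279)*(E + Z) = (24*39434 - 807279)*(1/207444 + 18020) = (946416 - 807279)*(3738140881/207444) = 139137*(3738140881/207444) = 173371235919899/69148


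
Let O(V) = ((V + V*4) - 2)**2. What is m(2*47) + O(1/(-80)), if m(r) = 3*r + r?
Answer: 97345/256 ≈ 380.25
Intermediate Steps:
O(V) = (-2 + 5*V)**2 (O(V) = ((V + 4*V) - 2)**2 = (5*V - 2)**2 = (-2 + 5*V)**2)
m(r) = 4*r
m(2*47) + O(1/(-80)) = 4*(2*47) + (-2 + 5/(-80))**2 = 4*94 + (-2 + 5*(-1/80))**2 = 376 + (-2 - 1/16)**2 = 376 + (-33/16)**2 = 376 + 1089/256 = 97345/256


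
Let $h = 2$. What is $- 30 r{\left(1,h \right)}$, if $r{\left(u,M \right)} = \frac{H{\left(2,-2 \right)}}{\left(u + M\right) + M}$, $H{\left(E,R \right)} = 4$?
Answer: $-24$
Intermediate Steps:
$r{\left(u,M \right)} = \frac{4}{u + 2 M}$ ($r{\left(u,M \right)} = \frac{4}{\left(u + M\right) + M} = \frac{4}{\left(M + u\right) + M} = \frac{4}{u + 2 M}$)
$- 30 r{\left(1,h \right)} = - 30 \frac{4}{1 + 2 \cdot 2} = - 30 \frac{4}{1 + 4} = - 30 \cdot \frac{4}{5} = - 30 \cdot 4 \cdot \frac{1}{5} = \left(-30\right) \frac{4}{5} = -24$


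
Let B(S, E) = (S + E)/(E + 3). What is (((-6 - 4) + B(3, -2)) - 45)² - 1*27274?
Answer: -24358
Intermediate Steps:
B(S, E) = (E + S)/(3 + E)
(((-6 - 4) + B(3, -2)) - 45)² - 1*27274 = (((-6 - 4) + (-2 + 3)/(3 - 2)) - 45)² - 1*27274 = ((-10 + 1/1) - 45)² - 27274 = ((-10 + 1*1) - 45)² - 27274 = ((-10 + 1) - 45)² - 27274 = (-9 - 45)² - 27274 = (-54)² - 27274 = 2916 - 27274 = -24358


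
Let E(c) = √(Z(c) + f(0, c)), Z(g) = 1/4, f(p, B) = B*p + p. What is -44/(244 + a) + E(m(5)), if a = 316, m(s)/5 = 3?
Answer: 59/140 ≈ 0.42143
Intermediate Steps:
m(s) = 15 (m(s) = 5*3 = 15)
f(p, B) = p + B*p
Z(g) = ¼
E(c) = ½ (E(c) = √(¼ + 0*(1 + c)) = √(¼ + 0) = √(¼) = ½)
-44/(244 + a) + E(m(5)) = -44/(244 + 316) + ½ = -44/560 + ½ = -44*1/560 + ½ = -11/140 + ½ = 59/140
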